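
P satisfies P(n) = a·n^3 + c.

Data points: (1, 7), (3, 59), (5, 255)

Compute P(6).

From P(1) = 7 and P(3) = 59: 1a + c = 7 and 27a + c = 59.
Subtracting: 26a = 52, so a = 2; then c = 7 − 2·1 = 5.
So P(n) = 2n³ + 5, and P(6) = 437.

437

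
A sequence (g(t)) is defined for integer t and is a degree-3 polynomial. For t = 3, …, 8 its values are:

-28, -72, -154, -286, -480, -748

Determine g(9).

-1102

First differences: -44, -82, -132, -194, -268. Second differences: -38, -50, -62, -74. Third differences: -12, -12, -12.
Level-3 differences are constant, so g has degree 3.
Fitting a degree-3 polynomial gives g(t) = -2t³ + 5t² - 5t - 4.
Then g(9) = -1102.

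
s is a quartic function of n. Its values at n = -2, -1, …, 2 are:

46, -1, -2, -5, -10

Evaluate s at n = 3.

Write s(n) = an^4 + bn³ + cn² + dn + e; the 5 given values yield a linear system in the 5 coefficients.
Solving, s(n) = 2n^4 - 4n³ - 3n² + 2n - 2.
Then s(3) = 31.

31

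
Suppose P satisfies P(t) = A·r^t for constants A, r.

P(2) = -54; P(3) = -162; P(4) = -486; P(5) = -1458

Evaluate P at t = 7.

Consecutive ratio: -162/(-54) = 3, and -486/(-162) = 3, so r = 3.
Then A·3^2 = -54 gives A = -6, and P(t) = -6·3^t.
P(7) = -6·3^7 = -13122.

-13122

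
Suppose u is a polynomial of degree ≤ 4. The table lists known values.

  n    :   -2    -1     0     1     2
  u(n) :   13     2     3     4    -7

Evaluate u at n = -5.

238

First differences: -11, 1, 1, -11. Second differences: 12, 0, -12. Third differences: -12, -12.
Level-3 differences are constant, so u has degree 3.
Fitting a degree-3 polynomial gives u(n) = -2n³ + 3n + 3.
Then u(-5) = 238.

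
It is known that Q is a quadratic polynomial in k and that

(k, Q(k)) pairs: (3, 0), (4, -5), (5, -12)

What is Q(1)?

Write Q(k) = ak² + bk + c; the 3 given values yield a linear system in the 3 coefficients.
Solving, Q(k) = -k² + 2k + 3.
Then Q(1) = 4.

4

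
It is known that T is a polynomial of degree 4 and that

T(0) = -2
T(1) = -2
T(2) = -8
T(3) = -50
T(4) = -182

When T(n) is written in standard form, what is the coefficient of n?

Write T(n) = an^4 + bn³ + cn² + dn + e; the 5 given values yield a linear system in the 5 coefficients.
Solving, T(n) = -n^4 + n³ + n² - n - 2.
The coefficient of n is -1.

-1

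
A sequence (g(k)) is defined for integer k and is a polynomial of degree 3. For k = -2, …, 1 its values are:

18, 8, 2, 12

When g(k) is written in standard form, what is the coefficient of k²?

Write g(k) = ak³ + bk² + ck + d; the 4 given values yield a linear system in the 4 coefficients.
Solving, g(k) = 2k³ + 8k² + 2.
The coefficient of k² is 8.

8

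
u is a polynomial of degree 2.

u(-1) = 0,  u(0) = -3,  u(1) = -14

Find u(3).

Write u(x) = ax² + bx + c; the 3 given values yield a linear system in the 3 coefficients.
Solving, u(x) = -4x² - 7x - 3.
Then u(3) = -60.

-60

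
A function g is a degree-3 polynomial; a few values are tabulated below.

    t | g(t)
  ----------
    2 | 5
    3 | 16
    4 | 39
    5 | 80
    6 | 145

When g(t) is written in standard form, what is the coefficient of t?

7

Write g(t) = at³ + bt² + ct + d; the 5 given values yield a linear system in the 4 coefficients.
Solving, g(t) = t³ - 3t² + 7t - 5.
The coefficient of t is 7.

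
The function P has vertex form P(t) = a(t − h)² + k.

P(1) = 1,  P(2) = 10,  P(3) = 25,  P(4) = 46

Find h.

First differences 9, 15, 21; second difference 6 = 2a, so a = 3.
Expanding, the t-coefficient is −2ah = -6h; matching it to the data gives h = 0, and then k = -2.
So P(t) = 3(t + 0)² − 2.
Hence h = 0.

0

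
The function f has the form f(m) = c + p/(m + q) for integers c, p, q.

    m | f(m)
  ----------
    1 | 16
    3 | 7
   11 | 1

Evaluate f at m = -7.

(f(m) − c)(m + q) = p for each data point; the three points give a linear system in c and q, then p follows.
Solving: c = -2, q = 1, p = 36, so f(m) = -2 + 36/(m + 1).
Then f(-7) = -2 + 36/(-6) = -8.

-8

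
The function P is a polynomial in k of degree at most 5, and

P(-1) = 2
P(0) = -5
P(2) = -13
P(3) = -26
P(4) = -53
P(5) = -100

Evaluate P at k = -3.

Write P(k) = ak^5 + bk^4 + ck³ + dk² + ek + p; the 6 given values yield a linear system in the 6 coefficients.
Solving, the top 2 coefficients vanish, and P(k) = -k³ + 2k² - 4k - 5.
Then P(-3) = 52.

52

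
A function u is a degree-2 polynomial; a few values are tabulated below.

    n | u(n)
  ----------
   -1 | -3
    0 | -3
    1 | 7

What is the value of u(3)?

57

Write u(n) = an² + bn + c; the 3 given values yield a linear system in the 3 coefficients.
Solving, u(n) = 5n² + 5n - 3.
Then u(3) = 57.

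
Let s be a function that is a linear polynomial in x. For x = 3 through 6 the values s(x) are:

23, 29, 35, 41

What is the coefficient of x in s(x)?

6

Write s(x) = ax + b; the 4 given values yield a linear system in the 2 coefficients.
Solving, s(x) = 6x + 5.
The coefficient of x is 6.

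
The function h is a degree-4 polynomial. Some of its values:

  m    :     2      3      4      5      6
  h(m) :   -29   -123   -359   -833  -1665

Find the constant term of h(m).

Write h(m) = am^4 + bm³ + cm² + dm + e; the 5 given values yield a linear system in the 5 coefficients.
Solving, h(m) = -m^4 - 2m³ + 2m² - m - 3.
The constant term is h(0) = -3.

-3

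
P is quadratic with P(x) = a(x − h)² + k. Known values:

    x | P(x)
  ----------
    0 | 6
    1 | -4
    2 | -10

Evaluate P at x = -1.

First differences -10, -6; second difference 4 = 2a, so a = 2.
Expanding, the x-coefficient is −2ah = -4h; matching it to the data gives h = 3, and then k = -12.
So P(x) = 2(x − 3)² − 12.
P(-1) = 2·(-4)² − 12 = 20.

20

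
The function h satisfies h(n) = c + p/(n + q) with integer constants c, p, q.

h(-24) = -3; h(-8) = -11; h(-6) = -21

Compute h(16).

1

(h(n) − c)(n + q) = p for each data point; the three points give a linear system in c and q, then p follows.
Solving: c = -1, q = 4, p = 40, so h(n) = -1 + 40/(n + 4).
Then h(16) = -1 + 40/20 = 1.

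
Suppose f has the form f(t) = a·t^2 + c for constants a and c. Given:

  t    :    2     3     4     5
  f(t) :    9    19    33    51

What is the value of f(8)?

From f(2) = 9 and f(3) = 19: 4a + c = 9 and 9a + c = 19.
Subtracting: 5a = 10, so a = 2; then c = 9 − 2·4 = 1.
So f(t) = 2t² + 1, and f(8) = 129.

129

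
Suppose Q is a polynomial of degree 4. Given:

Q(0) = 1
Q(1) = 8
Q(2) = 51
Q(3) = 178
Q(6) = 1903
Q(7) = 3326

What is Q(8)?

5433

Write Q(m) = am^4 + bm³ + cm² + dm + e; the 6 given values yield a linear system in the 5 coefficients.
Solving, Q(m) = m^4 + 2m³ + 5m² - m + 1.
Then Q(8) = 5433.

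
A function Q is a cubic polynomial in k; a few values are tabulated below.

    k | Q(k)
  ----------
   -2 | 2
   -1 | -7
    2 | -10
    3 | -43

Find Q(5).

-229

Write Q(k) = ak³ + bk² + ck + d; the 4 given values yield a linear system in the 4 coefficients.
Solving, Q(k) = -2k³ + 5k - 4.
Then Q(5) = -229.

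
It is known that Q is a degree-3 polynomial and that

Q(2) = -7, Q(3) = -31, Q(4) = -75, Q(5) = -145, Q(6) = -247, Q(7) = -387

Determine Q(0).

Write Q(x) = ax³ + bx² + cx + d; the 6 given values yield a linear system in the 4 coefficients.
Solving, Q(x) = -x³ - x² + 5.
Then Q(0) = 5.

5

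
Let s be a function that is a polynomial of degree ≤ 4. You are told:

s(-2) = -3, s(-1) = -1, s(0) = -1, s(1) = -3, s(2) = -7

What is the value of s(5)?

First differences: 2, 0, -2, -4. Second differences: -2, -2, -2.
Level-2 differences are constant, so s has degree 2.
Fitting a degree-2 polynomial gives s(t) = -t² - t - 1.
Then s(5) = -31.

-31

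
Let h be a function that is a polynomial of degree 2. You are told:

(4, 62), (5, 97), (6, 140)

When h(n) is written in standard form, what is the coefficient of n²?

4

Write h(n) = an² + bn + c; the 3 given values yield a linear system in the 3 coefficients.
Solving, h(n) = 4n² - n + 2.
The coefficient of n² is 4.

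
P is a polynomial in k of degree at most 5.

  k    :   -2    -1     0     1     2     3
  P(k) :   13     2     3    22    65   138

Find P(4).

247

Write P(k) = ak^5 + bk^4 + ck³ + dk² + ek + p; the 6 given values yield a linear system in the 6 coefficients.
Solving, the top 2 coefficients vanish, and P(k) = k³ + 9k² + 9k + 3.
Then P(4) = 247.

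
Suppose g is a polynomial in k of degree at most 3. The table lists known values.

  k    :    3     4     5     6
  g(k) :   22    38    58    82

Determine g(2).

Write g(k) = ak³ + bk² + ck + d; the 4 given values yield a linear system in the 4 coefficients.
Solving, the leading coefficient vanishes, and g(k) = 2k² + 2k - 2.
Then g(2) = 10.

10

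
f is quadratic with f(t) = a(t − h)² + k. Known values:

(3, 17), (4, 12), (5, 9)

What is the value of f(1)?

First differences -5, -3; second difference 2 = 2a, so a = 1.
Expanding, the t-coefficient is −2ah = -2h; matching it to the data gives h = 6, and then k = 8.
So f(t) = 1(t − 6)² + 8.
f(1) = 1·(-5)² + 8 = 33.

33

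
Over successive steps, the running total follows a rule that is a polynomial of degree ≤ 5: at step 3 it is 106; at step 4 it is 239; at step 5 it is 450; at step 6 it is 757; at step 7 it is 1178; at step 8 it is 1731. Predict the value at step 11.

Write the value at n as Q(n).
First differences: 133, 211, 307, 421, 553. Second differences: 78, 96, 114, 132. Third differences: 18, 18, 18.
Level-3 differences are constant, so Q has degree 3.
Fitting a degree-3 polynomial gives Q(n) = 3n³ + 3n² + n - 5.
Then Q(11) = 4362.

4362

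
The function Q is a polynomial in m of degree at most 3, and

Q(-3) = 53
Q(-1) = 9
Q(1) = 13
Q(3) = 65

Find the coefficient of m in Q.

Write Q(m) = am³ + bm² + cm + d; the 4 given values yield a linear system in the 4 coefficients.
Solving, the leading coefficient vanishes, and Q(m) = 6m² + 2m + 5.
The coefficient of m is 2.

2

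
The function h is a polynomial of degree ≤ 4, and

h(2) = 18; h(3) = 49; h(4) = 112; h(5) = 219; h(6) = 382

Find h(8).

924

Write h(k) = ak^4 + bk³ + ck² + dk + e; the 5 given values yield a linear system in the 5 coefficients.
Solving, the leading coefficient vanishes, and h(k) = 2k³ - 2k² + 3k + 4.
Then h(8) = 924.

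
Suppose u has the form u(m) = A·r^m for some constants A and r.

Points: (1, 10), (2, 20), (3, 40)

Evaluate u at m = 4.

Consecutive ratio: 20/10 = 2, and 40/20 = 2, so r = 2.
Then A·2^1 = 10 gives A = 5, and u(m) = 5·2^m.
u(4) = 5·2^4 = 80.

80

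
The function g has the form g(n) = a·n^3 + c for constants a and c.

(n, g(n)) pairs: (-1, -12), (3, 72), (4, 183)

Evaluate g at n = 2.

15

From g(-1) = -12 and g(3) = 72: -1a + c = -12 and 27a + c = 72.
Subtracting: 28a = 84, so a = 3; then c = -12 − 3·(-1) = -9.
So g(n) = 3n³ − 9, and g(2) = 15.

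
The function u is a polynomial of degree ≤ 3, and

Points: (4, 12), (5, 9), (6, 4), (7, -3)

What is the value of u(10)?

Write u(n) = an³ + bn² + cn + d; the 4 given values yield a linear system in the 4 coefficients.
Solving, the leading coefficient vanishes, and u(n) = -n² + 6n + 4.
Then u(10) = -36.

-36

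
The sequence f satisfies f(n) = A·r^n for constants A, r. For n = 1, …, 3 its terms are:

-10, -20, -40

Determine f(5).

Consecutive ratio: -20/(-10) = 2, and -40/(-20) = 2, so r = 2.
Then A·2^1 = -10 gives A = -5, and f(n) = -5·2^n.
f(5) = -5·2^5 = -160.

-160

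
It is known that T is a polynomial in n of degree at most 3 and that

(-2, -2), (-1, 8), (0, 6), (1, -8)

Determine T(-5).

Write T(n) = an³ + bn² + cn + d; the 4 given values yield a linear system in the 4 coefficients.
Solving, the leading coefficient vanishes, and T(n) = -6n² - 8n + 6.
Then T(-5) = -104.

-104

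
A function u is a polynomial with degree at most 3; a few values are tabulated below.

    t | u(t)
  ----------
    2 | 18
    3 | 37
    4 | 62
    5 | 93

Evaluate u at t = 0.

Write u(t) = at³ + bt² + ct + d; the 4 given values yield a linear system in the 4 coefficients.
Solving, the leading coefficient vanishes, and u(t) = 3t² + 4t - 2.
Then u(0) = -2.

-2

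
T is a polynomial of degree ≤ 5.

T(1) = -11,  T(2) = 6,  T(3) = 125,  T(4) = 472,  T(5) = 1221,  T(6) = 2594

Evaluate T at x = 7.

First differences: 17, 119, 347, 749, 1373. Second differences: 102, 228, 402, 624. Third differences: 126, 174, 222. Fourth differences: 48, 48.
Level-4 differences are constant, so T has degree 4.
Fitting a degree-4 polynomial gives T(x) = 2x^4 + x³ - 5x² - 5x - 4.
Then T(7) = 4861.

4861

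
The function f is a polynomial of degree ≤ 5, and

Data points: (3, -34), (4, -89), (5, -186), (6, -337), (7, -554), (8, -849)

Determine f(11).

Write f(m) = am^5 + bm^4 + cm³ + dm² + em + p; the 6 given values yield a linear system in the 6 coefficients.
Solving, the top 2 coefficients vanish, and f(m) = -2m³ + 3m² - 2m - 1.
Then f(11) = -2322.

-2322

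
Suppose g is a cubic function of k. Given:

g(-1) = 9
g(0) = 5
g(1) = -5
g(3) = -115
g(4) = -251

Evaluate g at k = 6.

-775

Write g(k) = ak³ + bk² + ck + d; the 5 given values yield a linear system in the 4 coefficients.
Solving, g(k) = -3k³ - 3k² - 4k + 5.
Then g(6) = -775.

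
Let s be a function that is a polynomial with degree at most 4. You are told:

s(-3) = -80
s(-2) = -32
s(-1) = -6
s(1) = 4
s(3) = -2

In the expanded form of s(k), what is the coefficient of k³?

1

Write s(k) = ak^4 + bk³ + ck² + dk + e; the 5 given values yield a linear system in the 5 coefficients.
Solving, the leading coefficient vanishes, and s(k) = k³ - 5k² + 4k + 4.
The coefficient of k³ is 1.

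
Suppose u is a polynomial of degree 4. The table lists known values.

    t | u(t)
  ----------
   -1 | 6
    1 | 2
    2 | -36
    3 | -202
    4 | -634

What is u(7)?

Write u(t) = at^4 + bt³ + ct² + dt + e; the 5 given values yield a linear system in the 5 coefficients.
Solving, u(t) = -2t^4 - 3t³ + 4t² + t + 2.
Then u(7) = -5626.

-5626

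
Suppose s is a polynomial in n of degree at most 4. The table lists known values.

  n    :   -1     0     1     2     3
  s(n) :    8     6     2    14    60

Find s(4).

First differences: -2, -4, 12, 46. Second differences: -2, 16, 34. Third differences: 18, 18.
Level-3 differences are constant, so s has degree 3.
Fitting a degree-3 polynomial gives s(n) = 3n³ - n² - 6n + 6.
Then s(4) = 158.

158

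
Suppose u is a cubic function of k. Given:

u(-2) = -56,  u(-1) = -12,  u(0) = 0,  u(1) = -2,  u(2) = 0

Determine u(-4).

-312

Write u(k) = ak³ + bk² + ck + d; the 5 given values yield a linear system in the 4 coefficients.
Solving, u(k) = 3k³ - 7k² + 2k.
Then u(-4) = -312.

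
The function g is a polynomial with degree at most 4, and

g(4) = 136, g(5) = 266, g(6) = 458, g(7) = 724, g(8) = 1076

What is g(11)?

2768

First differences: 130, 192, 266, 352. Second differences: 62, 74, 86. Third differences: 12, 12.
Level-3 differences are constant, so g has degree 3.
Fitting a degree-3 polynomial gives g(t) = 2t³ + t² - t - 4.
Then g(11) = 2768.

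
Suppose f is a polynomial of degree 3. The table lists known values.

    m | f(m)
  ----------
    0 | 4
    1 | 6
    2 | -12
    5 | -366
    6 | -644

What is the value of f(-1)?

0

Write f(m) = am³ + bm² + cm + d; the 5 given values yield a linear system in the 4 coefficients.
Solving, f(m) = -3m³ - m² + 6m + 4.
Then f(-1) = 0.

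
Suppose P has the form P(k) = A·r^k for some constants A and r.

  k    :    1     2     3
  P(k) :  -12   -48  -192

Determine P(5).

-3072

Consecutive ratio: -48/(-12) = 4, and -192/(-48) = 4, so r = 4.
Then A·4^1 = -12 gives A = -3, and P(k) = -3·4^k.
P(5) = -3·4^5 = -3072.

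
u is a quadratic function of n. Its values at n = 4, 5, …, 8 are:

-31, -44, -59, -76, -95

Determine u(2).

-11

First differences: -13, -15, -17, -19. Second differences: -2, -2, -2.
Level-2 differences are constant, so u has degree 2.
Fitting a degree-2 polynomial gives u(n) = -n² - 4n + 1.
Then u(2) = -11.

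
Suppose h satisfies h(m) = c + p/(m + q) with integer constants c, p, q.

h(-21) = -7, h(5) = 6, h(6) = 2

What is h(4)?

(h(m) − c)(m + q) = p for each data point; the three points give a linear system in c and q, then p follows.
Solving: c = -6, q = -3, p = 24, so h(m) = -6 + 24/(m − 3).
Then h(4) = -6 + 24/1 = 18.

18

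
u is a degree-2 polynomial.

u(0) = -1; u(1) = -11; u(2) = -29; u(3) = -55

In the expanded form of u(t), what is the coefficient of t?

-6

Write u(t) = at² + bt + c; the 4 given values yield a linear system in the 3 coefficients.
Solving, u(t) = -4t² - 6t - 1.
The coefficient of t is -6.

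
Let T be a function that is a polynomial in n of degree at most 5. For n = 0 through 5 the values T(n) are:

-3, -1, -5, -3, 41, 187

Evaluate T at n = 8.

2197

Write T(n) = an^5 + bn^4 + cn³ + dn² + en + p; the 6 given values yield a linear system in the 6 coefficients.
Solving, the leading coefficient vanishes, and T(n) = n^4 - 4n³ + 2n² + 3n - 3.
Then T(8) = 2197.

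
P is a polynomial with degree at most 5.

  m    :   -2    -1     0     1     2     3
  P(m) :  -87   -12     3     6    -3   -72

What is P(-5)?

-1872

Write P(m) = am^5 + bm^4 + cm³ + dm² + em + p; the 6 given values yield a linear system in the 6 coefficients.
Solving, the leading coefficient vanishes, and P(m) = -2m^4 + 4m³ - 4m² + 5m + 3.
Then P(-5) = -1872.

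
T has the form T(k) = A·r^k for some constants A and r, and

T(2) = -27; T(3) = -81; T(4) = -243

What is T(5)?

-729

Consecutive ratio: -81/(-27) = 3, and -243/(-81) = 3, so r = 3.
Then A·3^2 = -27 gives A = -3, and T(k) = -3·3^k.
T(5) = -3·3^5 = -729.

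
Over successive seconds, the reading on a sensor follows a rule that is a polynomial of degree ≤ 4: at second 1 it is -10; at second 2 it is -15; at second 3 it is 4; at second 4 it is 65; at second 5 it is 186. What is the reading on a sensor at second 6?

385

Write the value at n as Q(n).
First differences: -5, 19, 61, 121. Second differences: 24, 42, 60. Third differences: 18, 18.
Level-3 differences are constant, so Q has degree 3.
Extending the table by one column gives the next first difference 199, so Q(6) = 186 + 199 = 385.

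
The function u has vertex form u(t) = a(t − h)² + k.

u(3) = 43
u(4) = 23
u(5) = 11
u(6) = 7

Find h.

6

First differences -20, -12, -4; second difference 8 = 2a, so a = 4.
Expanding, the t-coefficient is −2ah = -8h; matching it to the data gives h = 6, and then k = 7.
So u(t) = 4(t − 6)² + 7.
Hence h = 6.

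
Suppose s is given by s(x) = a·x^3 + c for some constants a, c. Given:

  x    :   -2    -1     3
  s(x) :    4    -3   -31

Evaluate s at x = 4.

From s(-2) = 4 and s(-1) = -3: -8a + c = 4 and -1a + c = -3.
Subtracting: 7a = -7, so a = -1; then c = 4 − (-1)·(-8) = -4.
So s(x) = -1x³ − 4, and s(4) = -68.

-68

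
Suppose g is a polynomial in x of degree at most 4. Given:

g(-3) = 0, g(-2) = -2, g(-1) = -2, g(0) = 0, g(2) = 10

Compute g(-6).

18

Write g(x) = ax^4 + bx³ + cx² + dx + e; the 5 given values yield a linear system in the 5 coefficients.
Solving, the top 2 coefficients vanish, and g(x) = x² + 3x.
Then g(-6) = 18.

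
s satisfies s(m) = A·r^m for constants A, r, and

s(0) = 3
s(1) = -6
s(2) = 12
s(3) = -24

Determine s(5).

-96

Consecutive ratio: -6/3 = -2, and 12/(-6) = -2, so r = -2.
Then A·(-2)^0 = 3 gives A = 3, and s(m) = 3·(-2)^m.
s(5) = 3·(-2)^5 = -96.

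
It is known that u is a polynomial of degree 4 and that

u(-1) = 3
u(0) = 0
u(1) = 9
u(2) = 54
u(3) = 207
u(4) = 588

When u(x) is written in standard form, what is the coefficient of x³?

0

First differences: -3, 9, 45, 153, 381. Second differences: 12, 36, 108, 228. Third differences: 24, 72, 120. Fourth differences: 48, 48.
Level-4 differences are constant, so u has degree 4.
Fitting a degree-4 polynomial gives u(x) = 2x^4 + 4x² + 3x.
The coefficient of x³ is 0.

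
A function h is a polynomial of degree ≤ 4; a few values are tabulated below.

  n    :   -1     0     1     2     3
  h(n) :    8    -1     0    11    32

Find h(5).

First differences: -9, 1, 11, 21. Second differences: 10, 10, 10.
Level-2 differences are constant, so h has degree 2.
Fitting a degree-2 polynomial gives h(n) = 5n² - 4n - 1.
Then h(5) = 104.

104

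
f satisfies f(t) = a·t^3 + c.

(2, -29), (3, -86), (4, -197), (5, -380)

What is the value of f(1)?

From f(2) = -29 and f(3) = -86: 8a + c = -29 and 27a + c = -86.
Subtracting: 19a = -57, so a = -3; then c = -29 − (-3)·8 = -5.
So f(t) = -3t³ − 5, and f(1) = -8.

-8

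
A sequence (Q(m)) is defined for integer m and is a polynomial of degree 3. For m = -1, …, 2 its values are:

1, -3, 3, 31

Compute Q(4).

201

Write Q(m) = am³ + bm² + cm + d; the 4 given values yield a linear system in the 4 coefficients.
Solving, Q(m) = 2m³ + 5m² - m - 3.
Then Q(4) = 201.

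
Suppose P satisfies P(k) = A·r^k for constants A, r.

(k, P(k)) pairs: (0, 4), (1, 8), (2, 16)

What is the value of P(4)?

Consecutive ratio: 8/4 = 2, and 16/8 = 2, so r = 2.
Then A·2^0 = 4 gives A = 4, and P(k) = 4·2^k.
P(4) = 4·2^4 = 64.

64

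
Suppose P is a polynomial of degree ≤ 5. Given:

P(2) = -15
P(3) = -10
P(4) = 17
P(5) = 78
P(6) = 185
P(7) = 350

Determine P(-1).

-18

First differences: 5, 27, 61, 107, 165. Second differences: 22, 34, 46, 58. Third differences: 12, 12, 12.
Level-3 differences are constant, so P has degree 3.
Fitting a degree-3 polynomial gives P(t) = 2t³ - 7t² + 2t - 7.
Then P(-1) = -18.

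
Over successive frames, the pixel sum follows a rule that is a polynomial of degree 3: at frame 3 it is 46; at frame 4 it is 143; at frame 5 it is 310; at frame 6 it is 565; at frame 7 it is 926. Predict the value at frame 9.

Write the value at k as h(k).
First differences: 97, 167, 255, 361. Second differences: 70, 88, 106. Third differences: 18, 18.
Level-3 differences are constant, so h has degree 3.
Fitting a degree-3 polynomial gives h(k) = 3k³ - k² - 7k - 5.
Then h(9) = 2038.

2038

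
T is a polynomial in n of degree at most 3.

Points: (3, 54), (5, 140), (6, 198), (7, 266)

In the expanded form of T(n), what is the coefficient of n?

3

Write T(n) = an³ + bn² + cn + d; the 4 given values yield a linear system in the 4 coefficients.
Solving, the leading coefficient vanishes, and T(n) = 5n² + 3n.
The coefficient of n is 3.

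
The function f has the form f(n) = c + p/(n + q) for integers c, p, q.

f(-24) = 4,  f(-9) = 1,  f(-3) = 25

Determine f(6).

(f(n) − c)(n + q) = p for each data point; the three points give a linear system in c and q, then p follows.
Solving: c = 5, q = 4, p = 20, so f(n) = 5 + 20/(n + 4).
Then f(6) = 5 + 20/10 = 7.

7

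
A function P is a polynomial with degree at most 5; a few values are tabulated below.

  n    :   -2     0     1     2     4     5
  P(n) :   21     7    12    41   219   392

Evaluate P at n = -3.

16

Write P(n) = an^5 + bn^4 + cn³ + dn² + en + p; the 6 given values yield a linear system in the 6 coefficients.
Solving, the top 2 coefficients vanish, and P(n) = 2n³ + 6n² - 3n + 7.
Then P(-3) = 16.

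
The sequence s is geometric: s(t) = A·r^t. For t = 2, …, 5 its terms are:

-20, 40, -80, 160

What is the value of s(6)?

Consecutive ratio: 40/(-20) = -2, and -80/40 = -2, so r = -2.
Then A·(-2)^2 = -20 gives A = -5, and s(t) = -5·(-2)^t.
s(6) = -5·(-2)^6 = -320.

-320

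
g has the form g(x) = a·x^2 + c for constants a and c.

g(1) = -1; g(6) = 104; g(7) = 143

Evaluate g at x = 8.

From g(1) = -1 and g(6) = 104: 1a + c = -1 and 36a + c = 104.
Subtracting: 35a = 105, so a = 3; then c = -1 − 3·1 = -4.
So g(x) = 3x² − 4, and g(8) = 188.

188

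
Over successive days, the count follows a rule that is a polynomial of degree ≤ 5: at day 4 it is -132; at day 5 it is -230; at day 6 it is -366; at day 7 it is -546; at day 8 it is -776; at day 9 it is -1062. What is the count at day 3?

Write the value at n as g(n).
First differences: -98, -136, -180, -230, -286. Second differences: -38, -44, -50, -56. Third differences: -6, -6, -6.
Level-3 differences are constant, so g has degree 3.
Fitting a degree-3 polynomial gives g(n) = -n³ - 4n² - n.
Then g(3) = -66.

-66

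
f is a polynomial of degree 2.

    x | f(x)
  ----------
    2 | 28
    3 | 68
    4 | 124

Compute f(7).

388

Write f(x) = ax² + bx + c; the 3 given values yield a linear system in the 3 coefficients.
Solving, f(x) = 8x² - 4.
Then f(7) = 388.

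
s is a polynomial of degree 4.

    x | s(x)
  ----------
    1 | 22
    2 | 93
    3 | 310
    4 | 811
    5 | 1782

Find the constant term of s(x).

Write s(x) = ax^4 + bx³ + cx² + dx + e; the 5 given values yield a linear system in the 5 coefficients.
Solving, s(x) = 2x^4 + 3x³ + 5x² + 5x + 7.
The constant term is s(0) = 7.

7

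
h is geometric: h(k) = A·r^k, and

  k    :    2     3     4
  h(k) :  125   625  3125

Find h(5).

Consecutive ratio: 625/125 = 5, and 3125/625 = 5, so r = 5.
Then A·5^2 = 125 gives A = 5, and h(k) = 5·5^k.
h(5) = 5·5^5 = 15625.

15625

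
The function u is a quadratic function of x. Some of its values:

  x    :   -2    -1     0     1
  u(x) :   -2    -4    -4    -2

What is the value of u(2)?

2

First differences: -2, 0, 2. Second differences: 2, 2.
Level-2 differences are constant, so u has degree 2.
Extending the table by one column gives the next first difference 4, so u(2) = -2 + 4 = 2.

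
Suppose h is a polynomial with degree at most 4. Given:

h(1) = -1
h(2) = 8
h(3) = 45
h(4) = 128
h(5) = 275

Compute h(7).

833

First differences: 9, 37, 83, 147. Second differences: 28, 46, 64. Third differences: 18, 18.
Level-3 differences are constant, so h has degree 3.
Fitting a degree-3 polynomial gives h(t) = 3t³ - 4t².
Then h(7) = 833.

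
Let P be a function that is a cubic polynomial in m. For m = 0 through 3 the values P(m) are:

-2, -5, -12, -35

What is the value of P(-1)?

9

Write P(m) = am³ + bm² + cm + d; the 4 given values yield a linear system in the 4 coefficients.
Solving, P(m) = -2m³ + 4m² - 5m - 2.
Then P(-1) = 9.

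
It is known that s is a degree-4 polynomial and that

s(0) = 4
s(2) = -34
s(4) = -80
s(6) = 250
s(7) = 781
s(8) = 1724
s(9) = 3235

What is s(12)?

Write s(n) = an^4 + bn³ + cn² + dn + e; the 7 given values yield a linear system in the 5 coefficients.
Solving, s(n) = n^4 - 4n³ - 5n² - n + 4.
Then s(12) = 13096.

13096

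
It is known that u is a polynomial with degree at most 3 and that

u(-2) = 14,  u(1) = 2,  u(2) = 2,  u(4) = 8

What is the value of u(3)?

4

Write u(x) = ax³ + bx² + cx + d; the 4 given values yield a linear system in the 4 coefficients.
Solving, the leading coefficient vanishes, and u(x) = x² - 3x + 4.
Then u(3) = 4.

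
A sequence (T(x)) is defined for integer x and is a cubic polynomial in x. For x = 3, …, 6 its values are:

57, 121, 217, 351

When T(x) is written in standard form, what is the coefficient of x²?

Write T(x) = ax³ + bx² + cx + d; the 4 given values yield a linear system in the 4 coefficients.
Solving, T(x) = x³ + 4x² - x - 3.
The coefficient of x² is 4.

4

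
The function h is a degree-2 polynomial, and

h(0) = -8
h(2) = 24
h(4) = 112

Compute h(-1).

Write h(k) = ak² + bk + c; the 3 given values yield a linear system in the 3 coefficients.
Solving, h(k) = 7k² + 2k - 8.
Then h(-1) = -3.

-3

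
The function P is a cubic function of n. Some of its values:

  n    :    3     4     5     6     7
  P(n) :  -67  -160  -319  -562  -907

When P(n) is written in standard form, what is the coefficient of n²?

3

First differences: -93, -159, -243, -345. Second differences: -66, -84, -102. Third differences: -18, -18.
Level-3 differences are constant, so P has degree 3.
Fitting a degree-3 polynomial gives P(n) = -3n³ + 3n² - 3n - 4.
The coefficient of n² is 3.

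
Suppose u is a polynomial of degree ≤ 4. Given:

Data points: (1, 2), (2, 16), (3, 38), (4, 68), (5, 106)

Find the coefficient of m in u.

First differences: 14, 22, 30, 38. Second differences: 8, 8, 8.
Level-2 differences are constant, so u has degree 2.
Fitting a degree-2 polynomial gives u(m) = 4m² + 2m - 4.
The coefficient of m is 2.

2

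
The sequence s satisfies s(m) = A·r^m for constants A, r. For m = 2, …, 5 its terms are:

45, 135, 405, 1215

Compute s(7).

10935

Consecutive ratio: 135/45 = 3, and 405/135 = 3, so r = 3.
Then A·3^2 = 45 gives A = 5, and s(m) = 5·3^m.
s(7) = 5·3^7 = 10935.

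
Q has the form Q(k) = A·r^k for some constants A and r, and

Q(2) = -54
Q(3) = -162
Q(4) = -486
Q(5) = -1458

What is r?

3

Consecutive ratio: -162/(-54) = 3, and -486/(-162) = 3, so r = 3.
Then A·3^2 = -54 gives A = -6, and Q(k) = -6·3^k.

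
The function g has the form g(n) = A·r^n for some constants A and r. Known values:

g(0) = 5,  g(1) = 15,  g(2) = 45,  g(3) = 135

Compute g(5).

1215

Consecutive ratio: 15/5 = 3, and 45/15 = 3, so r = 3.
Then A·3^0 = 5 gives A = 5, and g(n) = 5·3^n.
g(5) = 5·3^5 = 1215.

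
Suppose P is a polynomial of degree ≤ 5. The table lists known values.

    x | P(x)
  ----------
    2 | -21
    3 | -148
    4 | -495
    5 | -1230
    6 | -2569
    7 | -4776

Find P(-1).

First differences: -127, -347, -735, -1339, -2207. Second differences: -220, -388, -604, -868. Third differences: -168, -216, -264. Fourth differences: -48, -48.
Level-4 differences are constant, so P has degree 4.
Fitting a degree-4 polynomial gives P(x) = -2x^4 + 3x + 5.
Then P(-1) = 0.

0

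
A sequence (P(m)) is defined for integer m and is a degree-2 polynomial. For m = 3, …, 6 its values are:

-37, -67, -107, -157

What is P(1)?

-7

First differences: -30, -40, -50. Second differences: -10, -10.
Level-2 differences are constant, so P has degree 2.
Fitting a degree-2 polynomial gives P(m) = -5m² + 5m - 7.
Then P(1) = -7.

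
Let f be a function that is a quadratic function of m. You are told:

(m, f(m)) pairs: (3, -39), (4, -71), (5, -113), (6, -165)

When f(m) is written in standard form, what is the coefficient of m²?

First differences: -32, -42, -52. Second differences: -10, -10.
Level-2 differences are constant, so f has degree 2.
Fitting a degree-2 polynomial gives f(m) = -5m² + 3m - 3.
The coefficient of m² is -5.

-5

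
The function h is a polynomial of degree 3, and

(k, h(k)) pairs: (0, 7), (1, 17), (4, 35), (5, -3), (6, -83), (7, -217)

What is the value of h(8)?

-417

Write h(k) = ak³ + bk² + ck + d; the 6 given values yield a linear system in the 4 coefficients.
Solving, h(k) = -2k³ + 9k² + 3k + 7.
Then h(8) = -417.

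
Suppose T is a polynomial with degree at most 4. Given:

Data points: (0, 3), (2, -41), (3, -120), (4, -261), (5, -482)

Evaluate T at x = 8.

Write T(x) = ax^4 + bx³ + cx² + dx + e; the 5 given values yield a linear system in the 5 coefficients.
Solving, the leading coefficient vanishes, and T(x) = -3x³ - 4x² - 2x + 3.
Then T(8) = -1805.

-1805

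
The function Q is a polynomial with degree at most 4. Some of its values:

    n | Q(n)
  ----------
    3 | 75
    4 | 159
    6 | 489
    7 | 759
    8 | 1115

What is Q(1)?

9

Write Q(n) = an^4 + bn³ + cn² + dn + e; the 5 given values yield a linear system in the 5 coefficients.
Solving, the leading coefficient vanishes, and Q(n) = 2n³ + n² + 3n + 3.
Then Q(1) = 9.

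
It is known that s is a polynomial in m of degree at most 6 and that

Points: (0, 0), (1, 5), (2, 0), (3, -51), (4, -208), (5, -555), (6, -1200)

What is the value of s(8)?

Write s(m) = am^6 + bm^5 + cm^4 + dm³ + em² + pm + q; the 7 given values yield a linear system in the 7 coefficients.
Solving, the top 2 coefficients vanish, and s(m) = -m^4 + 2m² + 4m.
Then s(8) = -3936.

-3936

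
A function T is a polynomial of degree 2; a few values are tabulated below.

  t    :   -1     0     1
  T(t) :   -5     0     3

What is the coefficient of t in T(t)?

4

Write T(t) = at² + bt + c; the 3 given values yield a linear system in the 3 coefficients.
Solving, T(t) = -t² + 4t.
The coefficient of t is 4.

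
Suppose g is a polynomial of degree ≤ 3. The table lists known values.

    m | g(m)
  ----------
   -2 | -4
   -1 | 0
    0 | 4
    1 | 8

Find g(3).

16

First differences: 4, 4, 4.
Level-1 differences are constant, so g has degree 1.
Fitting a degree-1 polynomial gives g(m) = 4m + 4.
Then g(3) = 16.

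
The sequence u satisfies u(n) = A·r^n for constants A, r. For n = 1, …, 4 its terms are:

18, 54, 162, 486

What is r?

3

Consecutive ratio: 54/18 = 3, and 162/54 = 3, so r = 3.
Then A·3^1 = 18 gives A = 6, and u(n) = 6·3^n.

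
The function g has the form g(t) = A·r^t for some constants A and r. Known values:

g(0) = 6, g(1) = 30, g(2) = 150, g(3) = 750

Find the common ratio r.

Consecutive ratio: 30/6 = 5, and 150/30 = 5, so r = 5.
Then A·5^0 = 6 gives A = 6, and g(t) = 6·5^t.

5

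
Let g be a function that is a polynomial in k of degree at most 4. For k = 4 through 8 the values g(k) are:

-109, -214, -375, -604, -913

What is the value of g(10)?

First differences: -105, -161, -229, -309. Second differences: -56, -68, -80. Third differences: -12, -12.
Level-3 differences are constant, so g has degree 3.
Fitting a degree-3 polynomial gives g(k) = -2k³ + 2k² - k - 9.
Then g(10) = -1819.

-1819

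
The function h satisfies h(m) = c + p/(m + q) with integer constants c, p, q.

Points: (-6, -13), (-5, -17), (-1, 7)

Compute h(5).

-2

(h(m) − c)(m + q) = p for each data point; the three points give a linear system in c and q, then p follows.
Solving: c = -5, q = 3, p = 24, so h(m) = -5 + 24/(m + 3).
Then h(5) = -5 + 24/8 = -2.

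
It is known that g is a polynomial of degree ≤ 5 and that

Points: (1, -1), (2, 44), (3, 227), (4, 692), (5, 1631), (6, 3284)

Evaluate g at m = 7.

5939

First differences: 45, 183, 465, 939, 1653. Second differences: 138, 282, 474, 714. Third differences: 144, 192, 240. Fourth differences: 48, 48.
Level-4 differences are constant, so g has degree 4.
Fitting a degree-4 polynomial gives g(m) = 2m^4 + 4m³ - 5m² + 2m - 4.
Then g(7) = 5939.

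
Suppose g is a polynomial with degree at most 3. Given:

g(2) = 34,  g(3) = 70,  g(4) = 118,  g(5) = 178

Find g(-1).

-2

First differences: 36, 48, 60. Second differences: 12, 12.
Level-2 differences are constant, so g has degree 2.
Fitting a degree-2 polynomial gives g(m) = 6m² + 6m - 2.
Then g(-1) = -2.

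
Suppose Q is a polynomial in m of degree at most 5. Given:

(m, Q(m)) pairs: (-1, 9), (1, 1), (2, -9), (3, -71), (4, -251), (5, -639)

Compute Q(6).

Write Q(m) = am^5 + bm^4 + cm³ + dm² + em + p; the 6 given values yield a linear system in the 6 coefficients.
Solving, the leading coefficient vanishes, and Q(m) = -m^4 - m³ + 5m² - 3m + 1.
Then Q(6) = -1349.

-1349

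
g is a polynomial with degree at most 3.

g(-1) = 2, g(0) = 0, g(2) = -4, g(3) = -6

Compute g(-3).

6

Write g(x) = ax³ + bx² + cx + d; the 4 given values yield a linear system in the 4 coefficients.
Solving, the top 2 coefficients vanish, and g(x) = -2x.
Then g(-3) = 6.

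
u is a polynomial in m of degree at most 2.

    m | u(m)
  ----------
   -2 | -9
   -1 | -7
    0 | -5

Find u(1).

-3

Write u(m) = am² + bm + c; the 3 given values yield a linear system in the 3 coefficients.
Solving, the leading coefficient vanishes, and u(m) = 2m - 5.
Then u(1) = -3.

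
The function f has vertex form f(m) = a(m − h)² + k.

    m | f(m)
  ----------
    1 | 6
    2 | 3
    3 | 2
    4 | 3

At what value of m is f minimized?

3

First differences -3, -1, 1; second difference 2 = 2a, so a = 1.
Expanding, the m-coefficient is −2ah = -2h; matching it to the data gives h = 3, and then k = 2.
So f(m) = 1(m − 3)² + 2.
Hence h = 3.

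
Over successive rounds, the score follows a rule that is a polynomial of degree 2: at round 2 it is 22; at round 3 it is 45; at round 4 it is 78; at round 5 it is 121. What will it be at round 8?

310

Write the value at n as u(n).
First differences: 23, 33, 43. Second differences: 10, 10.
Level-2 differences are constant, so u has degree 2.
Fitting a degree-2 polynomial gives u(n) = 5n² - 2n + 6.
Then u(8) = 310.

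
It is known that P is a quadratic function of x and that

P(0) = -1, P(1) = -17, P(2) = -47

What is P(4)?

Write P(x) = ax² + bx + c; the 3 given values yield a linear system in the 3 coefficients.
Solving, P(x) = -7x² - 9x - 1.
Then P(4) = -149.

-149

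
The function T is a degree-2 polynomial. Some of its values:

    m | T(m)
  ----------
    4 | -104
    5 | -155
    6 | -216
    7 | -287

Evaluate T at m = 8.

First differences: -51, -61, -71. Second differences: -10, -10.
Level-2 differences are constant, so T has degree 2.
Fitting a degree-2 polynomial gives T(m) = -5m² - 6m.
Then T(8) = -368.

-368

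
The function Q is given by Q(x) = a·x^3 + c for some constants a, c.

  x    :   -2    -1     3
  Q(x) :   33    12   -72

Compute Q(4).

From Q(-2) = 33 and Q(-1) = 12: -8a + c = 33 and -1a + c = 12.
Subtracting: 7a = -21, so a = -3; then c = 33 − (-3)·(-8) = 9.
So Q(x) = -3x³ + 9, and Q(4) = -183.

-183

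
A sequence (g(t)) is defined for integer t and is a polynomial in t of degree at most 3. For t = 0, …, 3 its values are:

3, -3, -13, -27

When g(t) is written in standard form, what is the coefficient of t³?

First differences: -6, -10, -14. Second differences: -4, -4.
Level-2 differences are constant, so g has degree 2.
Fitting a degree-2 polynomial gives g(t) = -2t² - 4t + 3.
The coefficient of t³ is 0.

0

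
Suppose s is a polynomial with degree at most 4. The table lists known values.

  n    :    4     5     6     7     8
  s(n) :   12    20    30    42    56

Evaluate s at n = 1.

0

Write s(n) = an^4 + bn³ + cn² + dn + e; the 5 given values yield a linear system in the 5 coefficients.
Solving, the top 2 coefficients vanish, and s(n) = n² - n.
Then s(1) = 0.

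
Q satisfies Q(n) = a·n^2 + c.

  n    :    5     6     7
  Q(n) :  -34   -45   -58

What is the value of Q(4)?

-25

From Q(5) = -34 and Q(6) = -45: 25a + c = -34 and 36a + c = -45.
Subtracting: 11a = -11, so a = -1; then c = -34 − (-1)·25 = -9.
So Q(n) = -1n² − 9, and Q(4) = -25.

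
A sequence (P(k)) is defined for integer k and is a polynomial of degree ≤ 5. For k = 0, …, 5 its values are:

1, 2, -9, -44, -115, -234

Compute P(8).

First differences: 1, -11, -35, -71, -119. Second differences: -12, -24, -36, -48. Third differences: -12, -12, -12.
Level-3 differences are constant, so P has degree 3.
Fitting a degree-3 polynomial gives P(k) = -2k³ + 3k + 1.
Then P(8) = -999.

-999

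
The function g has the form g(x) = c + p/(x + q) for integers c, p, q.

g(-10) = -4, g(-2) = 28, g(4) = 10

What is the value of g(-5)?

(g(x) − c)(x + q) = p for each data point; the three points give a linear system in c and q, then p follows.
Solving: c = 4, q = 4, p = 48, so g(x) = 4 + 48/(x + 4).
Then g(-5) = 4 + 48/(-1) = -44.

-44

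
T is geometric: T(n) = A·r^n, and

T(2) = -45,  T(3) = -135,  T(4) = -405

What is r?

Consecutive ratio: -135/(-45) = 3, and -405/(-135) = 3, so r = 3.
Then A·3^2 = -45 gives A = -5, and T(n) = -5·3^n.

3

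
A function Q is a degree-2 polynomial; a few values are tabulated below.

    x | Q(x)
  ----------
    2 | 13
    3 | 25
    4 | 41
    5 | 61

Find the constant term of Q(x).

1

First differences: 12, 16, 20. Second differences: 4, 4.
Level-2 differences are constant, so Q has degree 2.
Fitting a degree-2 polynomial gives Q(x) = 2x² + 2x + 1.
The constant term is Q(0) = 1.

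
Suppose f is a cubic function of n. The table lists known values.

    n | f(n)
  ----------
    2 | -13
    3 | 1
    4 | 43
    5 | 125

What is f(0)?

Write f(n) = an³ + bn² + cn + d; the 4 given values yield a linear system in the 4 coefficients.
Solving, f(n) = 2n³ - 4n² - 4n - 5.
The constant term is f(0) = -5.

-5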